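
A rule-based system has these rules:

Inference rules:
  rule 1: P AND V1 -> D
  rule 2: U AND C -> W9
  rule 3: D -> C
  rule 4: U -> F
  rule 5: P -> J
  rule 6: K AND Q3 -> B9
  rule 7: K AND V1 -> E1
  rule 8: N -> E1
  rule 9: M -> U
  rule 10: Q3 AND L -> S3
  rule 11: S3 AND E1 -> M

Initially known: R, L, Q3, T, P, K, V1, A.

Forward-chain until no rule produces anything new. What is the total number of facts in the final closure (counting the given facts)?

18

Round 1: rule 1 [P AND V1 -> D]; rule 5 [P -> J]; rule 6 [K AND Q3 -> B9]; rule 7 [K AND V1 -> E1]; rule 10 [Q3 AND L -> S3]. Adds D, J, B9, E1, S3.
Round 2: rule 3 [D -> C]; rule 11 [S3 AND E1 -> M]. Adds C, M.
Round 3: rule 9 [M -> U]. Adds U.
Round 4: rule 2 [U AND C -> W9]; rule 4 [U -> F]. Adds W9, F.
Closure: {A, B9, C, D, E1, F, J, K, L, M, P, Q3, R, S3, T, U, V1, W9} — 18 facts.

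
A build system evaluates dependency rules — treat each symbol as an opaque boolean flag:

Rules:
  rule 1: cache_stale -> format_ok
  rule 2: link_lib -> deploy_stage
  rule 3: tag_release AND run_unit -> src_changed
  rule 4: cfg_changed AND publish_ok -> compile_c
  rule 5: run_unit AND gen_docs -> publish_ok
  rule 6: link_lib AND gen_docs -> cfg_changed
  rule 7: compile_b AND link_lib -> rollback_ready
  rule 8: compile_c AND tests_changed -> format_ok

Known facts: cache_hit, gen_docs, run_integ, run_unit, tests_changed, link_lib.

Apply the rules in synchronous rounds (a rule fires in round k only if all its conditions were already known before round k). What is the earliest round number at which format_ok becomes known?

3

Round 1: rule 2 [link_lib -> deploy_stage]; rule 5 [run_unit AND gen_docs -> publish_ok]; rule 6 [link_lib AND gen_docs -> cfg_changed]. New: deploy_stage, publish_ok, cfg_changed.
Round 2: rule 4 [cfg_changed AND publish_ok -> compile_c]. New: compile_c.
Round 3: rule 8 [compile_c AND tests_changed -> format_ok]. New: format_ok.
format_ok first appears in round 3.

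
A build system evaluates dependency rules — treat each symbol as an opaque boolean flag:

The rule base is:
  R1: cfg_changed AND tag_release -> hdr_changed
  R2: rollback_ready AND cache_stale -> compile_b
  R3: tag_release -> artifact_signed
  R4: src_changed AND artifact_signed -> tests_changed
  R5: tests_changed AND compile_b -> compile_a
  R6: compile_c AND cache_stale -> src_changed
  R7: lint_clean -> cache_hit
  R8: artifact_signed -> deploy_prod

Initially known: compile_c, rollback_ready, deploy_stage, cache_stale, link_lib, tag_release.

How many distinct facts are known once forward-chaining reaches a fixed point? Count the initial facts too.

[1] R2 [rollback_ready AND cache_stale -> compile_b]; R3 [tag_release -> artifact_signed]; R6 [compile_c AND cache_stale -> src_changed]. ⇒ new: compile_b, artifact_signed, src_changed.
[2] R4 [src_changed AND artifact_signed -> tests_changed]; R8 [artifact_signed -> deploy_prod]. ⇒ new: tests_changed, deploy_prod.
[3] R5 [tests_changed AND compile_b -> compile_a]. ⇒ new: compile_a.
Closure: {artifact_signed, cache_stale, compile_a, compile_b, compile_c, deploy_prod, deploy_stage, link_lib, rollback_ready, src_changed, tag_release, tests_changed} — 12 facts.

12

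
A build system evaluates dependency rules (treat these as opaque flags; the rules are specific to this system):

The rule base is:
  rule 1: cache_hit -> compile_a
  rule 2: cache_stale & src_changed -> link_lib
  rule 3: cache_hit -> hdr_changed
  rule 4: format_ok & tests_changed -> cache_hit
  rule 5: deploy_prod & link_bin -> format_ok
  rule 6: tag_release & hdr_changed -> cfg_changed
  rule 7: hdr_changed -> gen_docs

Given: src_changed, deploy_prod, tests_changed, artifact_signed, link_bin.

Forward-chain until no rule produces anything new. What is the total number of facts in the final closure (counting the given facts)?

Round 1 — rule 5, derive format_ok.
Round 2 — rule 4, derive cache_hit.
Round 3 — rule 1, rule 3, derive compile_a, hdr_changed.
Round 4 — rule 7, derive gen_docs.
Closure: {artifact_signed, cache_hit, compile_a, deploy_prod, format_ok, gen_docs, hdr_changed, link_bin, src_changed, tests_changed} — 10 facts.

10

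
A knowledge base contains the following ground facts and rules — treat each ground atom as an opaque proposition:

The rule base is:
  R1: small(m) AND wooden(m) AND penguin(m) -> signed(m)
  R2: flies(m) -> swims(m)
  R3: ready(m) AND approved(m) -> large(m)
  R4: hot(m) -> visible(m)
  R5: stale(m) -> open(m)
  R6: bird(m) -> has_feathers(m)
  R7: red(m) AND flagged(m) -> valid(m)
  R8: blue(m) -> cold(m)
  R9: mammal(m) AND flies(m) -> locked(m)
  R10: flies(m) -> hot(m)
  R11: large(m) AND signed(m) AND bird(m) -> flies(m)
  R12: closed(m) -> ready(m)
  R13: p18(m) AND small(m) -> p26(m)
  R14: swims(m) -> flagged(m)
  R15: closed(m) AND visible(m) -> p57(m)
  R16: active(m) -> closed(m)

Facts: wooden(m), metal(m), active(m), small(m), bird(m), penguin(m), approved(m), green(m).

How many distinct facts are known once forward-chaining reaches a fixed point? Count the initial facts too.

19

[1] R1 [small(m) AND wooden(m) AND penguin(m) -> signed(m)]; R6 [bird(m) -> has_feathers(m)]; R16 [active(m) -> closed(m)]. ⇒ new: signed(m), has_feathers(m), closed(m).
[2] R12 [closed(m) -> ready(m)]. ⇒ new: ready(m).
[3] R3 [ready(m) AND approved(m) -> large(m)]. ⇒ new: large(m).
[4] R11 [large(m) AND signed(m) AND bird(m) -> flies(m)]. ⇒ new: flies(m).
[5] R2 [flies(m) -> swims(m)]; R10 [flies(m) -> hot(m)]. ⇒ new: swims(m), hot(m).
[6] R4 [hot(m) -> visible(m)]; R14 [swims(m) -> flagged(m)]. ⇒ new: visible(m), flagged(m).
[7] R15 [closed(m) AND visible(m) -> p57(m)]. ⇒ new: p57(m).
Closure: {active(m), approved(m), bird(m), closed(m), flagged(m), flies(m), green(m), has_feathers(m), hot(m), large(m), metal(m), p57(m), penguin(m), ready(m), signed(m), small(m), swims(m), visible(m), wooden(m)} — 19 facts.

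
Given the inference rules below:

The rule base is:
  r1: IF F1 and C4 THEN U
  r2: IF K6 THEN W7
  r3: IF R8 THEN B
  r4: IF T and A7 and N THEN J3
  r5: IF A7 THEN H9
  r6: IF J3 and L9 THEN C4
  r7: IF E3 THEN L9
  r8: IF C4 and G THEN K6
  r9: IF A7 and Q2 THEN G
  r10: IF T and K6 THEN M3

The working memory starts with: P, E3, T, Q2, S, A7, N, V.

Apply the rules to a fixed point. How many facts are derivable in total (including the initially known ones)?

16

Round 1 — r4, r5, r7, r9, derive J3, H9, L9, G.
Round 2 — r6, derive C4.
Round 3 — r8, derive K6.
Round 4 — r2, r10, derive W7, M3.
Closure: {A7, C4, E3, G, H9, J3, K6, L9, M3, N, P, Q2, S, T, V, W7} — 16 facts.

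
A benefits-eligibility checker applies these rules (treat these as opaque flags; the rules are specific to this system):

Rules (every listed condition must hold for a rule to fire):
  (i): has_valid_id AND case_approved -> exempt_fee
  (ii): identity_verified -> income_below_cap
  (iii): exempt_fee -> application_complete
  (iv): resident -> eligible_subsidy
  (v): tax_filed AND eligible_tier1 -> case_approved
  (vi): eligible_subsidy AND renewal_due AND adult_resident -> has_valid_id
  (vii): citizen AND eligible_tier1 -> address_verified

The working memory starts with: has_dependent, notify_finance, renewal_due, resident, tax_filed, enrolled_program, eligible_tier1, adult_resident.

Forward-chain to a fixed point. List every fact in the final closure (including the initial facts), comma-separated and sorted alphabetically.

adult_resident, application_complete, case_approved, eligible_subsidy, eligible_tier1, enrolled_program, exempt_fee, has_dependent, has_valid_id, notify_finance, renewal_due, resident, tax_filed

Round 1: (iv) [resident -> eligible_subsidy]; (v) [tax_filed AND eligible_tier1 -> case_approved]. Adds eligible_subsidy, case_approved.
Round 2: (vi) [eligible_subsidy AND renewal_due AND adult_resident -> has_valid_id]. Adds has_valid_id.
Round 3: (i) [has_valid_id AND case_approved -> exempt_fee]. Adds exempt_fee.
Round 4: (iii) [exempt_fee -> application_complete]. Adds application_complete.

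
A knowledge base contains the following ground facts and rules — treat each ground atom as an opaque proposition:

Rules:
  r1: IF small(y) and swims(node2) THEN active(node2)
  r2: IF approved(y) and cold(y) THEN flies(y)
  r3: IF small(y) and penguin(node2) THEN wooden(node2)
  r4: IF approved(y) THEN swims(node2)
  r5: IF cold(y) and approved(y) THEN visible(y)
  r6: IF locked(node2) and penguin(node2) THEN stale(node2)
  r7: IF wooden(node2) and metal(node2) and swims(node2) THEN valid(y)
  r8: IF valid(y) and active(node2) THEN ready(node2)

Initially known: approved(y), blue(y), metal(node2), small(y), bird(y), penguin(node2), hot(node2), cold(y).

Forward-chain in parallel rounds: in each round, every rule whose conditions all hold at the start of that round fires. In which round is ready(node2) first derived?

3

Round 1 — r2, r3, r4, r5, derive flies(y), wooden(node2), swims(node2), visible(y).
Round 2 — r1, r7, derive active(node2), valid(y).
Round 3 — r8, derive ready(node2).
ready(node2) first appears in round 3.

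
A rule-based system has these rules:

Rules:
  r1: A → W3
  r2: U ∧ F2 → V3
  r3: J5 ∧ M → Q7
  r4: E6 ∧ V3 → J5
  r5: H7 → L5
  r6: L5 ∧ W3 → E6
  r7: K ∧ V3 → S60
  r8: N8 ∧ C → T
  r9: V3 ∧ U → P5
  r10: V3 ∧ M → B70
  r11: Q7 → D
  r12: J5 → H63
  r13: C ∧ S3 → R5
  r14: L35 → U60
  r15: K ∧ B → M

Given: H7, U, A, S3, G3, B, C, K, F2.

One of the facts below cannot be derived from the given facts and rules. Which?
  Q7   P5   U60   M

U60

[1] r1 [A → W3]; r2 [U ∧ F2 → V3]; r5 [H7 → L5]; r13 [C ∧ S3 → R5]; r15 [K ∧ B → M]. ⇒ new: W3, V3, L5, R5, M.
[2] r6 [L5 ∧ W3 → E6]; r7 [K ∧ V3 → S60]; r9 [V3 ∧ U → P5]; r10 [V3 ∧ M → B70]. ⇒ new: E6, S60, P5, B70.
[3] r4 [E6 ∧ V3 → J5]. ⇒ new: J5.
[4] r3 [J5 ∧ M → Q7]; r12 [J5 → H63]. ⇒ new: Q7, H63.
[5] r11 [Q7 → D]. ⇒ new: D.
Derived: P5 (round 2), M (round 1), Q7 (round 4). U60 never appears in any round.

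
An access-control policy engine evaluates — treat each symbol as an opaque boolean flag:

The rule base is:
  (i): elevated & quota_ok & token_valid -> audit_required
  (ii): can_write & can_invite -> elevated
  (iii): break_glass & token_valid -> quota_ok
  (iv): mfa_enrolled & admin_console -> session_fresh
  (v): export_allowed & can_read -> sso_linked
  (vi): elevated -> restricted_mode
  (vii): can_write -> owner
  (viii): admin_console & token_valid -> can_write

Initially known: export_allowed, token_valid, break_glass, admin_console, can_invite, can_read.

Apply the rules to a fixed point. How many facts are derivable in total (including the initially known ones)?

[1] (iii) [break_glass & token_valid -> quota_ok]; (v) [export_allowed & can_read -> sso_linked]; (viii) [admin_console & token_valid -> can_write]. ⇒ new: quota_ok, sso_linked, can_write.
[2] (ii) [can_write & can_invite -> elevated]; (vii) [can_write -> owner]. ⇒ new: elevated, owner.
[3] (i) [elevated & quota_ok & token_valid -> audit_required]; (vi) [elevated -> restricted_mode]. ⇒ new: audit_required, restricted_mode.
Closure: {admin_console, audit_required, break_glass, can_invite, can_read, can_write, elevated, export_allowed, owner, quota_ok, restricted_mode, sso_linked, token_valid} — 13 facts.

13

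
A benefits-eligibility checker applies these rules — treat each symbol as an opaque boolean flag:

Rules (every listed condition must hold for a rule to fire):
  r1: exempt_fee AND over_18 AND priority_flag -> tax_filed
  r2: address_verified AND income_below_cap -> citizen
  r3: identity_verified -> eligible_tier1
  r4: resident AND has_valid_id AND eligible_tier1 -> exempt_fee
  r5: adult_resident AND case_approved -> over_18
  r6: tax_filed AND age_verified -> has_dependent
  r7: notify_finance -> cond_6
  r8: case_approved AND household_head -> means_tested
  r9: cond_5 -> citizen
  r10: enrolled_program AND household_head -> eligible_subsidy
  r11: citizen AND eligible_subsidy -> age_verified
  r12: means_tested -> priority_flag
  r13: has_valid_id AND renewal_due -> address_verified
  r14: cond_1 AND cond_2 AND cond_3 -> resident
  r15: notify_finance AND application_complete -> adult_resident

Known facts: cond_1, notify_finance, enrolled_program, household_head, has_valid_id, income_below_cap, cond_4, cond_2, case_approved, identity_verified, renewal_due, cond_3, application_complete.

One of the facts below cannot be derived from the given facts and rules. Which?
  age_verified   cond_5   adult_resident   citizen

[1] r3 [identity_verified -> eligible_tier1]; r7 [notify_finance -> cond_6]; r8 [case_approved AND household_head -> means_tested]; r10 [enrolled_program AND household_head -> eligible_subsidy]; r13 [has_valid_id AND renewal_due -> address_verified]; r14 [cond_1 AND cond_2 AND cond_3 -> resident]; r15 [notify_finance AND application_complete -> adult_resident]. ⇒ new: eligible_tier1, cond_6, means_tested, eligible_subsidy, address_verified, resident, adult_resident.
[2] r2 [address_verified AND income_below_cap -> citizen]; r4 [resident AND has_valid_id AND eligible_tier1 -> exempt_fee]; r5 [adult_resident AND case_approved -> over_18]; r12 [means_tested -> priority_flag]. ⇒ new: citizen, exempt_fee, over_18, priority_flag.
[3] r1 [exempt_fee AND over_18 AND priority_flag -> tax_filed]; r11 [citizen AND eligible_subsidy -> age_verified]. ⇒ new: tax_filed, age_verified.
[4] r6 [tax_filed AND age_verified -> has_dependent]. ⇒ new: has_dependent.
Derived: citizen (round 2), age_verified (round 3), adult_resident (round 1). cond_5 never appears in any round.

cond_5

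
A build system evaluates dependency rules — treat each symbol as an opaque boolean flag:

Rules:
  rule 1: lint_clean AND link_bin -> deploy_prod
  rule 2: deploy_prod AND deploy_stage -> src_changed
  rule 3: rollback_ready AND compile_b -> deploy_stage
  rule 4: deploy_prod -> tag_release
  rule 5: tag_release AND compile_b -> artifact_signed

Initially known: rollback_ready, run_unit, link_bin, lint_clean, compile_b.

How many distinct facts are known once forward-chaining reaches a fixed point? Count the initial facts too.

10

[1] rule 1 [lint_clean AND link_bin -> deploy_prod]; rule 3 [rollback_ready AND compile_b -> deploy_stage]. ⇒ new: deploy_prod, deploy_stage.
[2] rule 2 [deploy_prod AND deploy_stage -> src_changed]; rule 4 [deploy_prod -> tag_release]. ⇒ new: src_changed, tag_release.
[3] rule 5 [tag_release AND compile_b -> artifact_signed]. ⇒ new: artifact_signed.
Closure: {artifact_signed, compile_b, deploy_prod, deploy_stage, link_bin, lint_clean, rollback_ready, run_unit, src_changed, tag_release} — 10 facts.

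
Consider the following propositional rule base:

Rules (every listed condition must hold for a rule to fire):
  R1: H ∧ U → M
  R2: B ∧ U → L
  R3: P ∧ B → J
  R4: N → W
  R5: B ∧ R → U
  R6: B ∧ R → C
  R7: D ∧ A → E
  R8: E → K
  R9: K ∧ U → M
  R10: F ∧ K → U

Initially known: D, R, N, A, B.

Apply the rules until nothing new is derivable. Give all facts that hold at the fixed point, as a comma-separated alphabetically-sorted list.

[1] R4 [N → W]; R5 [B ∧ R → U]; R6 [B ∧ R → C]; R7 [D ∧ A → E]. ⇒ new: W, U, C, E.
[2] R2 [B ∧ U → L]; R8 [E → K]. ⇒ new: L, K.
[3] R9 [K ∧ U → M]. ⇒ new: M.

A, B, C, D, E, K, L, M, N, R, U, W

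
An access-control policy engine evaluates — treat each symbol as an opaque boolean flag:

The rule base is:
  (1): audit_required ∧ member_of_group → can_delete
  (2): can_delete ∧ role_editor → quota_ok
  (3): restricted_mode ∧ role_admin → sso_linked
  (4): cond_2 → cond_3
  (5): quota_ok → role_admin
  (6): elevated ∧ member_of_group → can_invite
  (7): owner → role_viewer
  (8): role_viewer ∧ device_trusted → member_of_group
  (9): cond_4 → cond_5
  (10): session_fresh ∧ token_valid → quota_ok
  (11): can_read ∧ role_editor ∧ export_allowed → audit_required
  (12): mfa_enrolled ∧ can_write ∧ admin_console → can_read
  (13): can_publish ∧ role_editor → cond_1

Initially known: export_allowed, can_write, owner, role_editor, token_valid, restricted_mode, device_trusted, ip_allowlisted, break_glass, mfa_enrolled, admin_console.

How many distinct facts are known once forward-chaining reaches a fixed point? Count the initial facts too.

19

[1] (7) [owner → role_viewer]; (12) [mfa_enrolled ∧ can_write ∧ admin_console → can_read]. ⇒ new: role_viewer, can_read.
[2] (8) [role_viewer ∧ device_trusted → member_of_group]; (11) [can_read ∧ role_editor ∧ export_allowed → audit_required]. ⇒ new: member_of_group, audit_required.
[3] (1) [audit_required ∧ member_of_group → can_delete]. ⇒ new: can_delete.
[4] (2) [can_delete ∧ role_editor → quota_ok]. ⇒ new: quota_ok.
[5] (5) [quota_ok → role_admin]. ⇒ new: role_admin.
[6] (3) [restricted_mode ∧ role_admin → sso_linked]. ⇒ new: sso_linked.
Closure: {admin_console, audit_required, break_glass, can_delete, can_read, can_write, device_trusted, export_allowed, ip_allowlisted, member_of_group, mfa_enrolled, owner, quota_ok, restricted_mode, role_admin, role_editor, role_viewer, sso_linked, token_valid} — 19 facts.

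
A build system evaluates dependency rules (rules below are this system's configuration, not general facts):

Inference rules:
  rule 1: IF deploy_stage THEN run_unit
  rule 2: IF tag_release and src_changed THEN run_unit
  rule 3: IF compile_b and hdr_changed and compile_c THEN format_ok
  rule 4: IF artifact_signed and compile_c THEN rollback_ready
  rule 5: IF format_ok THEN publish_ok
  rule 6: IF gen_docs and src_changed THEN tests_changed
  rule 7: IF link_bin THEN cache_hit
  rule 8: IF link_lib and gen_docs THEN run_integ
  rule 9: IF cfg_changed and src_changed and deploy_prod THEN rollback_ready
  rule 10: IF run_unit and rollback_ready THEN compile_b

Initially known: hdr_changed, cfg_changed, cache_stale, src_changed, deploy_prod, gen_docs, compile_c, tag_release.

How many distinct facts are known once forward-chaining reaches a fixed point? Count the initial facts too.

14

Round 1: rule 2 [IF tag_release and src_changed THEN run_unit]; rule 6 [IF gen_docs and src_changed THEN tests_changed]; rule 9 [IF cfg_changed and src_changed and deploy_prod THEN rollback_ready]. Adds run_unit, tests_changed, rollback_ready.
Round 2: rule 10 [IF run_unit and rollback_ready THEN compile_b]. Adds compile_b.
Round 3: rule 3 [IF compile_b and hdr_changed and compile_c THEN format_ok]. Adds format_ok.
Round 4: rule 5 [IF format_ok THEN publish_ok]. Adds publish_ok.
Closure: {cache_stale, cfg_changed, compile_b, compile_c, deploy_prod, format_ok, gen_docs, hdr_changed, publish_ok, rollback_ready, run_unit, src_changed, tag_release, tests_changed} — 14 facts.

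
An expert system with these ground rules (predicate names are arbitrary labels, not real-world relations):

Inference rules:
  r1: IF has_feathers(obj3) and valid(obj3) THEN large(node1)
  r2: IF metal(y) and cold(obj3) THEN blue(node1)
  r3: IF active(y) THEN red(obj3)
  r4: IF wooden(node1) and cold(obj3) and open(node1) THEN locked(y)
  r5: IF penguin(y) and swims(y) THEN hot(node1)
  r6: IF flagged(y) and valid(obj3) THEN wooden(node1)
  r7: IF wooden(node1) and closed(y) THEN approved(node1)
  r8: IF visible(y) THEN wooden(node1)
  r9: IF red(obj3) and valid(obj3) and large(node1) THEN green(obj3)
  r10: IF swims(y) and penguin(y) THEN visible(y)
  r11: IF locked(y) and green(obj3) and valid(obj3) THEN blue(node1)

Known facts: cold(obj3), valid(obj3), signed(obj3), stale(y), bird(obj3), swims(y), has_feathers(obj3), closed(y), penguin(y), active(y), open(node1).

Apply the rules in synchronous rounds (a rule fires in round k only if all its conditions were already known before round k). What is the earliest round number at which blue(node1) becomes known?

[1] r1 [IF has_feathers(obj3) and valid(obj3) THEN large(node1)]; r3 [IF active(y) THEN red(obj3)]; r5 [IF penguin(y) and swims(y) THEN hot(node1)]; r10 [IF swims(y) and penguin(y) THEN visible(y)]. ⇒ new: large(node1), red(obj3), hot(node1), visible(y).
[2] r8 [IF visible(y) THEN wooden(node1)]; r9 [IF red(obj3) and valid(obj3) and large(node1) THEN green(obj3)]. ⇒ new: wooden(node1), green(obj3).
[3] r4 [IF wooden(node1) and cold(obj3) and open(node1) THEN locked(y)]; r7 [IF wooden(node1) and closed(y) THEN approved(node1)]. ⇒ new: locked(y), approved(node1).
[4] r11 [IF locked(y) and green(obj3) and valid(obj3) THEN blue(node1)]. ⇒ new: blue(node1).
blue(node1) first appears in round 4.

4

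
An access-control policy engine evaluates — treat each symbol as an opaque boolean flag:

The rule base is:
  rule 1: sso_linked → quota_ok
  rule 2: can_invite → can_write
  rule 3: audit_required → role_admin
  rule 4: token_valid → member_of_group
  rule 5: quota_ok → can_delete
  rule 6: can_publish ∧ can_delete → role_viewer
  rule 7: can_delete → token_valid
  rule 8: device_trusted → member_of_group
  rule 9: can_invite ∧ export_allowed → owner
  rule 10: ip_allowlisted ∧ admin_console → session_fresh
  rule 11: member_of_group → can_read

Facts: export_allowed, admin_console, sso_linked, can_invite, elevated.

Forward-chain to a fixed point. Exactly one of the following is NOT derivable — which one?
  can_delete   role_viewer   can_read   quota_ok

role_viewer

Round 1: rule 1 [sso_linked → quota_ok]; rule 2 [can_invite → can_write]; rule 9 [can_invite ∧ export_allowed → owner]. New: quota_ok, can_write, owner.
Round 2: rule 5 [quota_ok → can_delete]. New: can_delete.
Round 3: rule 7 [can_delete → token_valid]. New: token_valid.
Round 4: rule 4 [token_valid → member_of_group]. New: member_of_group.
Round 5: rule 11 [member_of_group → can_read]. New: can_read.
Derived: quota_ok (round 1), can_delete (round 2), can_read (round 5). role_viewer never appears in any round.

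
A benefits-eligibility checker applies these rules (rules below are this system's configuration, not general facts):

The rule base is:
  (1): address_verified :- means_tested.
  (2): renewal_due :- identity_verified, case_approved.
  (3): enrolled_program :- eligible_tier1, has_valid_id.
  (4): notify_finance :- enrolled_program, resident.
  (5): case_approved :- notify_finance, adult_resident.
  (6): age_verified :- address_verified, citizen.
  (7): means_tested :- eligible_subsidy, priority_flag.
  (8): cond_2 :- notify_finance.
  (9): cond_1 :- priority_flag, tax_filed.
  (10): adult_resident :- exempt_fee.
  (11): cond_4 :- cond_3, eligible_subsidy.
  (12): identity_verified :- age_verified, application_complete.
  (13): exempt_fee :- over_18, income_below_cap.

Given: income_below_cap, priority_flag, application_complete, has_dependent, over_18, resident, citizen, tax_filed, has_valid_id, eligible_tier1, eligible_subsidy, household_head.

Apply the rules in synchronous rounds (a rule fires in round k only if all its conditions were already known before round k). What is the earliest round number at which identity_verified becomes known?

4

Round 1 fires (3), (7), (9), (13), giving enrolled_program, means_tested, cond_1, exempt_fee.
Round 2 fires (1), (4), (10), giving address_verified, notify_finance, adult_resident.
Round 3 fires (5), (6), (8), giving case_approved, age_verified, cond_2.
Round 4 fires (12), giving identity_verified.
identity_verified first appears in round 4.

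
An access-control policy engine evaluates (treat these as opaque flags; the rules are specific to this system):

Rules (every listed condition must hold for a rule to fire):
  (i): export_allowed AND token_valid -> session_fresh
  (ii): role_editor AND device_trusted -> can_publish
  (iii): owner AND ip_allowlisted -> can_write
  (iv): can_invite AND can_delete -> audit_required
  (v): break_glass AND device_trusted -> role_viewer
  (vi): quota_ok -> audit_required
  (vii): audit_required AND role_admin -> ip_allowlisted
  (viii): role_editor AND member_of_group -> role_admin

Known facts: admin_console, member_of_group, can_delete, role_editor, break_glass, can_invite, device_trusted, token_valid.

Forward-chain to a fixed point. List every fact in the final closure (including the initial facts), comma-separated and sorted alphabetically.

[1] (ii) [role_editor AND device_trusted -> can_publish]; (iv) [can_invite AND can_delete -> audit_required]; (v) [break_glass AND device_trusted -> role_viewer]; (viii) [role_editor AND member_of_group -> role_admin]. ⇒ new: can_publish, audit_required, role_viewer, role_admin.
[2] (vii) [audit_required AND role_admin -> ip_allowlisted]. ⇒ new: ip_allowlisted.

admin_console, audit_required, break_glass, can_delete, can_invite, can_publish, device_trusted, ip_allowlisted, member_of_group, role_admin, role_editor, role_viewer, token_valid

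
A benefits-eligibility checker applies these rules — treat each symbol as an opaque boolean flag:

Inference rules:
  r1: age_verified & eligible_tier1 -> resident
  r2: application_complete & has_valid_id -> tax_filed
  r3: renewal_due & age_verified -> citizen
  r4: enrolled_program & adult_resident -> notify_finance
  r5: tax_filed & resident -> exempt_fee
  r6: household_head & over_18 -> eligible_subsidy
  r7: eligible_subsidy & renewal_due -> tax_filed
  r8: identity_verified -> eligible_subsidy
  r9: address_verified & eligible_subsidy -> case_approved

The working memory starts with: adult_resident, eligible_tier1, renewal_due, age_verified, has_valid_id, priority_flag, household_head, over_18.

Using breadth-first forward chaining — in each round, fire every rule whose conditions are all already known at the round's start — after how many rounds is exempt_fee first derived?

3

Round 1: r1 [age_verified & eligible_tier1 -> resident]; r3 [renewal_due & age_verified -> citizen]; r6 [household_head & over_18 -> eligible_subsidy]. Adds resident, citizen, eligible_subsidy.
Round 2: r7 [eligible_subsidy & renewal_due -> tax_filed]. Adds tax_filed.
Round 3: r5 [tax_filed & resident -> exempt_fee]. Adds exempt_fee.
exempt_fee first appears in round 3.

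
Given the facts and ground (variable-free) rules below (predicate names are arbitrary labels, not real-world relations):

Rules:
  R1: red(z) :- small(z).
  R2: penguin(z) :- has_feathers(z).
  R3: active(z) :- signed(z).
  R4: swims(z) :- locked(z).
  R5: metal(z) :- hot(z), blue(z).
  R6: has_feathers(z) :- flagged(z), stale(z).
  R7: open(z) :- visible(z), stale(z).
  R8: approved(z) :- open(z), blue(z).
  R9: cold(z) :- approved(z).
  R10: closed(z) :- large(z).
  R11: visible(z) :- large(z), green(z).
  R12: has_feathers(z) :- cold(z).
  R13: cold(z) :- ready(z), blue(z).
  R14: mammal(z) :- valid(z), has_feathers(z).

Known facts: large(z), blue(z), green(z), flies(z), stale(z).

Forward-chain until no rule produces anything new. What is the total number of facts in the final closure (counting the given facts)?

Round 1: R10 [closed(z) :- large(z).]; R11 [visible(z) :- large(z), green(z).]. New: closed(z), visible(z).
Round 2: R7 [open(z) :- visible(z), stale(z).]. New: open(z).
Round 3: R8 [approved(z) :- open(z), blue(z).]. New: approved(z).
Round 4: R9 [cold(z) :- approved(z).]. New: cold(z).
Round 5: R12 [has_feathers(z) :- cold(z).]. New: has_feathers(z).
Round 6: R2 [penguin(z) :- has_feathers(z).]. New: penguin(z).
Closure: {approved(z), blue(z), closed(z), cold(z), flies(z), green(z), has_feathers(z), large(z), open(z), penguin(z), stale(z), visible(z)} — 12 facts.

12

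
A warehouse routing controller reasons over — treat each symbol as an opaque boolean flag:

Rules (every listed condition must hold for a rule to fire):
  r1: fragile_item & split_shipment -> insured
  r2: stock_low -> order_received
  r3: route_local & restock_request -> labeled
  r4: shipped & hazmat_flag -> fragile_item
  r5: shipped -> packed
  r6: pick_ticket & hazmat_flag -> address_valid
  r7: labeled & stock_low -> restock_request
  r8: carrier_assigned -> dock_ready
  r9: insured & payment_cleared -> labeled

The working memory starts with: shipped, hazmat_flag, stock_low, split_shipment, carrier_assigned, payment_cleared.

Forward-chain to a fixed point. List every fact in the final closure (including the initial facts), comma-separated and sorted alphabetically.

Round 1 fires r2, r4, r5, r8, giving order_received, fragile_item, packed, dock_ready.
Round 2 fires r1, giving insured.
Round 3 fires r9, giving labeled.
Round 4 fires r7, giving restock_request.

carrier_assigned, dock_ready, fragile_item, hazmat_flag, insured, labeled, order_received, packed, payment_cleared, restock_request, shipped, split_shipment, stock_low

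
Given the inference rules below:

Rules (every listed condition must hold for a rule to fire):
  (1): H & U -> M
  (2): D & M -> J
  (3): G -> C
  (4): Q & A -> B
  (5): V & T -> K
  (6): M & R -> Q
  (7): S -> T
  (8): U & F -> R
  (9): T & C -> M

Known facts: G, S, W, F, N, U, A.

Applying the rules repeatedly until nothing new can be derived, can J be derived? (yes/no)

Round 1: (3) [G -> C]; (7) [S -> T]; (8) [U & F -> R]. New: C, T, R.
Round 2: (9) [T & C -> M]. New: M.
Round 3: (6) [M & R -> Q]. New: Q.
Round 4: (4) [Q & A -> B]. New: B.
Fixed point reached. J is concluded only by (2); (2) needs D (never derived).

no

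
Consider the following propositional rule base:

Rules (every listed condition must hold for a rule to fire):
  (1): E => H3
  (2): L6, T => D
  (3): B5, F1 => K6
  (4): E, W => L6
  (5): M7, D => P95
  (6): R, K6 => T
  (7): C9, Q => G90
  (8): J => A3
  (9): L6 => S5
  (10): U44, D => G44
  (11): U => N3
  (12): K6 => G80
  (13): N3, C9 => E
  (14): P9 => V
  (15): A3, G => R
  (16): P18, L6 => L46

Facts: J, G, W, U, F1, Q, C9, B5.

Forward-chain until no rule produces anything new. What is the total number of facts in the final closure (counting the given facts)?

Round 1: (3) [B5, F1 => K6]; (7) [C9, Q => G90]; (8) [J => A3]; (11) [U => N3]. New: K6, G90, A3, N3.
Round 2: (12) [K6 => G80]; (13) [N3, C9 => E]; (15) [A3, G => R]. New: G80, E, R.
Round 3: (1) [E => H3]; (4) [E, W => L6]; (6) [R, K6 => T]. New: H3, L6, T.
Round 4: (2) [L6, T => D]; (9) [L6 => S5]. New: D, S5.
Closure: {A3, B5, C9, D, E, F1, G, G80, G90, H3, J, K6, L6, N3, Q, R, S5, T, U, W} — 20 facts.

20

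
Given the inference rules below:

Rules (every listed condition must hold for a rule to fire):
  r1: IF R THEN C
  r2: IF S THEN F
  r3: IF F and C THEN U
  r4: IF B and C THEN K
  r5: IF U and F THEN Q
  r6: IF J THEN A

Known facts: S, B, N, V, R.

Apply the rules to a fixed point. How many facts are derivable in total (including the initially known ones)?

10

Round 1: r1 [IF R THEN C]; r2 [IF S THEN F]. New: C, F.
Round 2: r3 [IF F and C THEN U]; r4 [IF B and C THEN K]. New: U, K.
Round 3: r5 [IF U and F THEN Q]. New: Q.
Closure: {B, C, F, K, N, Q, R, S, U, V} — 10 facts.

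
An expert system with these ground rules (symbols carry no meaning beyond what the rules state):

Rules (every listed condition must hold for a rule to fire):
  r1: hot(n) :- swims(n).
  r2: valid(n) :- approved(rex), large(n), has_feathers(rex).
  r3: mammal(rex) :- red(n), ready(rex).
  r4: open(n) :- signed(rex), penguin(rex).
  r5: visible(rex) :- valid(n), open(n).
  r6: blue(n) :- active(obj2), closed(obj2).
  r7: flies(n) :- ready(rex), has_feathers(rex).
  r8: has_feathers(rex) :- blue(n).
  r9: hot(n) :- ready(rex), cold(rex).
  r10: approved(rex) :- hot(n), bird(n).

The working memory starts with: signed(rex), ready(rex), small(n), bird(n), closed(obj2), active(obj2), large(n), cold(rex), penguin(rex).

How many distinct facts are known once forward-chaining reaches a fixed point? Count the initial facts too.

Round 1 — r4, r6, r9, derive open(n), blue(n), hot(n).
Round 2 — r8, r10, derive has_feathers(rex), approved(rex).
Round 3 — r2, r7, derive valid(n), flies(n).
Round 4 — r5, derive visible(rex).
Closure: {active(obj2), approved(rex), bird(n), blue(n), closed(obj2), cold(rex), flies(n), has_feathers(rex), hot(n), large(n), open(n), penguin(rex), ready(rex), signed(rex), small(n), valid(n), visible(rex)} — 17 facts.

17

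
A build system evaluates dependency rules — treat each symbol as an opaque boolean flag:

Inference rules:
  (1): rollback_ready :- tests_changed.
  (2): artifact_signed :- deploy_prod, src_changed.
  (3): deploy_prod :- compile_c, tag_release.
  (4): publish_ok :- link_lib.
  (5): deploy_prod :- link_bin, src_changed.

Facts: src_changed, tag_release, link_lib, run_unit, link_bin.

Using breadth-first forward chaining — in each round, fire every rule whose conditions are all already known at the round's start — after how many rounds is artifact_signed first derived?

2

Round 1: (4) [publish_ok :- link_lib.]; (5) [deploy_prod :- link_bin, src_changed.]. Adds publish_ok, deploy_prod.
Round 2: (2) [artifact_signed :- deploy_prod, src_changed.]. Adds artifact_signed.
artifact_signed first appears in round 2.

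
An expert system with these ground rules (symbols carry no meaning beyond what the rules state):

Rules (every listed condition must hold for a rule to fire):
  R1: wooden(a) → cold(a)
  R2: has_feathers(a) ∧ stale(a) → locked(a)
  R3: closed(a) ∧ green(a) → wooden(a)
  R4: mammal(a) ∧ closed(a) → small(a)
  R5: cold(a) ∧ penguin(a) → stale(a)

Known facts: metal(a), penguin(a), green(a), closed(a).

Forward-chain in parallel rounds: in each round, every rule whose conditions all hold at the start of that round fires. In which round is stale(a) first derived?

3

[1] R3 [closed(a) ∧ green(a) → wooden(a)]. ⇒ new: wooden(a).
[2] R1 [wooden(a) → cold(a)]. ⇒ new: cold(a).
[3] R5 [cold(a) ∧ penguin(a) → stale(a)]. ⇒ new: stale(a).
stale(a) first appears in round 3.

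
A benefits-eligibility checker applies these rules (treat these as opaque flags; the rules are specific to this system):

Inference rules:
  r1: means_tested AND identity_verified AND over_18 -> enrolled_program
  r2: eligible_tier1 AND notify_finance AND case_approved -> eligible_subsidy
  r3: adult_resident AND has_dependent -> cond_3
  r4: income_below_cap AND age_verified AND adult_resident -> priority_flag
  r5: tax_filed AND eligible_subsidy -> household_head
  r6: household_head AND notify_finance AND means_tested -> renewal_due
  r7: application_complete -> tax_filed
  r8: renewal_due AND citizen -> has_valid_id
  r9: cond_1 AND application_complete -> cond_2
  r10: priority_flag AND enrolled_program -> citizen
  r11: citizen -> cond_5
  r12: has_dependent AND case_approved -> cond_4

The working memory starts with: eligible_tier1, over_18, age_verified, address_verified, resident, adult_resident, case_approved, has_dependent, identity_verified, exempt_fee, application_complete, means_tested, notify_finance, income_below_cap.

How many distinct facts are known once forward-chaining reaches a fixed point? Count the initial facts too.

25

[1] r1 [means_tested AND identity_verified AND over_18 -> enrolled_program]; r2 [eligible_tier1 AND notify_finance AND case_approved -> eligible_subsidy]; r3 [adult_resident AND has_dependent -> cond_3]; r4 [income_below_cap AND age_verified AND adult_resident -> priority_flag]; r7 [application_complete -> tax_filed]; r12 [has_dependent AND case_approved -> cond_4]. ⇒ new: enrolled_program, eligible_subsidy, cond_3, priority_flag, tax_filed, cond_4.
[2] r5 [tax_filed AND eligible_subsidy -> household_head]; r10 [priority_flag AND enrolled_program -> citizen]. ⇒ new: household_head, citizen.
[3] r6 [household_head AND notify_finance AND means_tested -> renewal_due]; r11 [citizen -> cond_5]. ⇒ new: renewal_due, cond_5.
[4] r8 [renewal_due AND citizen -> has_valid_id]. ⇒ new: has_valid_id.
Closure: {address_verified, adult_resident, age_verified, application_complete, case_approved, citizen, cond_3, cond_4, cond_5, eligible_subsidy, eligible_tier1, enrolled_program, exempt_fee, has_dependent, has_valid_id, household_head, identity_verified, income_below_cap, means_tested, notify_finance, over_18, priority_flag, renewal_due, resident, tax_filed} — 25 facts.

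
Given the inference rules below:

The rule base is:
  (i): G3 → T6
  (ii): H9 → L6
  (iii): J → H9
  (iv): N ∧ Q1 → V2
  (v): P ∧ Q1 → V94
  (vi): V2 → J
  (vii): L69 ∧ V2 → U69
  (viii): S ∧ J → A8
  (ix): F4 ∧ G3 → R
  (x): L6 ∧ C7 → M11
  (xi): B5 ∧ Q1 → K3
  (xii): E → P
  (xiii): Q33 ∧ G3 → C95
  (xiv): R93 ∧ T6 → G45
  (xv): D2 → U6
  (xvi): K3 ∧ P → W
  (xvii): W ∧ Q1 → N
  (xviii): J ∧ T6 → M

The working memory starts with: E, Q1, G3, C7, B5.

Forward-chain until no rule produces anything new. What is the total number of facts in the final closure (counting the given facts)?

17

Round 1 fires (i), (xi), (xii), giving T6, K3, P.
Round 2 fires (v), (xvi), giving V94, W.
Round 3 fires (xvii), giving N.
Round 4 fires (iv), giving V2.
Round 5 fires (vi), giving J.
Round 6 fires (iii), (xviii), giving H9, M.
Round 7 fires (ii), giving L6.
Round 8 fires (x), giving M11.
Closure: {B5, C7, E, G3, H9, J, K3, L6, M, M11, N, P, Q1, T6, V2, V94, W} — 17 facts.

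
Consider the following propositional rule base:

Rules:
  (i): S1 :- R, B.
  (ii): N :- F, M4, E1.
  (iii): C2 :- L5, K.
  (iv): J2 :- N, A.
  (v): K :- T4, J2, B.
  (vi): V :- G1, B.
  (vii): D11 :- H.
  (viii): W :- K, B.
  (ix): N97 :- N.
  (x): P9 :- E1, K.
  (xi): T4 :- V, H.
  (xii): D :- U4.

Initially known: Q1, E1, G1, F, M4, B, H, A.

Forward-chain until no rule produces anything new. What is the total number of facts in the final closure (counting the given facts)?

Round 1 — (ii), (vi), (vii), derive N, V, D11.
Round 2 — (iv), (ix), (xi), derive J2, N97, T4.
Round 3 — (v), derive K.
Round 4 — (viii), (x), derive W, P9.
Closure: {A, B, D11, E1, F, G1, H, J2, K, M4, N, N97, P9, Q1, T4, V, W} — 17 facts.

17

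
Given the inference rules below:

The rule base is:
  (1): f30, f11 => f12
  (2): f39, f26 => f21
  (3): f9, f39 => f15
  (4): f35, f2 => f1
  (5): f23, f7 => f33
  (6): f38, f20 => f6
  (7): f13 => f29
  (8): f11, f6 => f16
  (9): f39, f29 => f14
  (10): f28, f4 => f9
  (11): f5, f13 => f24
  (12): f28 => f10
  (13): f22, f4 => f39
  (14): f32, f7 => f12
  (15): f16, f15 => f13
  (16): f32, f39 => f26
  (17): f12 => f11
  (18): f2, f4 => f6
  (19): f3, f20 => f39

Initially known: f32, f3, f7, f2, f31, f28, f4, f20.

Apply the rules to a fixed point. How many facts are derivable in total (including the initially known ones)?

21

Round 1 fires (10), (12), (14), (18), (19), giving f9, f10, f12, f6, f39.
Round 2 fires (3), (16), (17), giving f15, f26, f11.
Round 3 fires (2), (8), giving f21, f16.
Round 4 fires (15), giving f13.
Round 5 fires (7), giving f29.
Round 6 fires (9), giving f14.
Closure: {f10, f11, f12, f13, f14, f15, f16, f2, f20, f21, f26, f28, f29, f3, f31, f32, f39, f4, f6, f7, f9} — 21 facts.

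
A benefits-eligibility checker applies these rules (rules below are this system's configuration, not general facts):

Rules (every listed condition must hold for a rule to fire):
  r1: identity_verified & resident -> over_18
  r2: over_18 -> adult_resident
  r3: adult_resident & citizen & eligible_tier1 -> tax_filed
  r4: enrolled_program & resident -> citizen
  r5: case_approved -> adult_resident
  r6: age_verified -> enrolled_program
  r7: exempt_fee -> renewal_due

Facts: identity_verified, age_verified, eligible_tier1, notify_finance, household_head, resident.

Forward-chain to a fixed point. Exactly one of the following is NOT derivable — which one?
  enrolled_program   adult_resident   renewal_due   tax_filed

renewal_due

[1] r1 [identity_verified & resident -> over_18]; r6 [age_verified -> enrolled_program]. ⇒ new: over_18, enrolled_program.
[2] r2 [over_18 -> adult_resident]; r4 [enrolled_program & resident -> citizen]. ⇒ new: adult_resident, citizen.
[3] r3 [adult_resident & citizen & eligible_tier1 -> tax_filed]. ⇒ new: tax_filed.
Derived: tax_filed (round 3), enrolled_program (round 1), adult_resident (round 2). renewal_due never appears in any round.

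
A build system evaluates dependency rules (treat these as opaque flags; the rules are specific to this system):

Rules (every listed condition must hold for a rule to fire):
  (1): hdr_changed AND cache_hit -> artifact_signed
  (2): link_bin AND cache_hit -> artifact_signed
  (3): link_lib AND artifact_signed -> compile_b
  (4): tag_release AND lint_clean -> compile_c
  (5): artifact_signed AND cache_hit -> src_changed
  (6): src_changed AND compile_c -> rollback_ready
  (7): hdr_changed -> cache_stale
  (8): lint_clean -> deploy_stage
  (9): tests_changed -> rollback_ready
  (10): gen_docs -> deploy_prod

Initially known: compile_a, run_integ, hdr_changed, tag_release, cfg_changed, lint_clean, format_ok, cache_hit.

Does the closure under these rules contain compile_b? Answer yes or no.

no

[1] (1) [hdr_changed AND cache_hit -> artifact_signed]; (4) [tag_release AND lint_clean -> compile_c]; (7) [hdr_changed -> cache_stale]; (8) [lint_clean -> deploy_stage]. ⇒ new: artifact_signed, compile_c, cache_stale, deploy_stage.
[2] (5) [artifact_signed AND cache_hit -> src_changed]. ⇒ new: src_changed.
[3] (6) [src_changed AND compile_c -> rollback_ready]. ⇒ new: rollback_ready.
Fixed point reached. compile_b is concluded only by (3); (3) needs link_lib (never derived).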